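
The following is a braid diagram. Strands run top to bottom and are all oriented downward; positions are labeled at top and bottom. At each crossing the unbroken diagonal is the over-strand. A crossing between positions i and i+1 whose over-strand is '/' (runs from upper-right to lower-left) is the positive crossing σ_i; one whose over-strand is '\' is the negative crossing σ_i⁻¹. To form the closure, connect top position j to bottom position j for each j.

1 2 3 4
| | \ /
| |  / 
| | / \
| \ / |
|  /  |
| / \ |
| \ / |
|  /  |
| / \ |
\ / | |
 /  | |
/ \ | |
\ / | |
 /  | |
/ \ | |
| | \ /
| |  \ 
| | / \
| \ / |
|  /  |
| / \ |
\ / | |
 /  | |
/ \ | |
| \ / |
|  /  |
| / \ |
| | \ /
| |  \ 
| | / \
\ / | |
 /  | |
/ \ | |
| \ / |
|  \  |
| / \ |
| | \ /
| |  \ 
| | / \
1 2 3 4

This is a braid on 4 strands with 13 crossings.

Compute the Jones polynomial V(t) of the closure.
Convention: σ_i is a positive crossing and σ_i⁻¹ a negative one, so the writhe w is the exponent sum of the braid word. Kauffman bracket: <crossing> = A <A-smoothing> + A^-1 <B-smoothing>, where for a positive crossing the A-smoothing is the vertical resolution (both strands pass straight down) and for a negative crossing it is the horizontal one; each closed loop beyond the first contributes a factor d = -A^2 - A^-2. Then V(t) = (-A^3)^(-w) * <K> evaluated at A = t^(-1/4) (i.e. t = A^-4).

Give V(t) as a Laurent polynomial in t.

-t^7 + 2*t^6 - 2*t^5 + 2*t^4 - 2*t^3 + 2*t^2 - t + 1

Derivation:
Reading the diagram top to bottom ('/'-over between positions i,i+1 = s_i, '\'-over = s_i^-1): braid word = s3 s2 s2 s1 s1 s3^-1 s2 s1 s2 s3^-1 s1 s2^-1 s3^-1.
The presented braid s3 s2 s2 s1 s1 s3^-1 s2 s1 s2 s3^-1 s1 s2^-1 s3^-1 on 4 strands reduces by inverse Markov moves (closure unchanged at each step):
  Deconjugate: the word is γ·β·γ⁻¹ with γ = s3 s2 (prefix) and γ⁻¹ = s2^-1 s3^-1 (suffix); strip both.
Reduced to β = s2 s1 s1 s3^-1 s2 s1 s2 s3^-1 s1 on 4 strands, 9 crossings.
Compute on β:
Braid: s2 s1 s1 s3^-1 s2 s1 s2 s3^-1 s1 on 4 strands, 9 crossings.
Writhe w = (#positive) - (#negative) = 7 - 2 = 5.
Enumerate smoothing states for the bracket polynomial. There are 2^9 = 512 states.
For each crossing: s=0 is the vertical smoothing, s=1 horizontal. Crossing k contributes A^(sign_k * (1 - 2*s_k)); loop factor d = -A^2 - A^-2.
Tabulate the states by total A-exponent and number of loops L (A-exp: L × count):
  A^9: L=4 ×1
  A^7: L=3 ×9
  A^5: L=2 ×28, L=4 ×8
  A^3: L=1 ×32, L=3 ×48, L=5 ×4
  A^1: L=2 ×91, L=4 ×34, L=6 ×1
  A^-1: L=1 ×23, L=3 ×92, L=5 ×11
  A^-3: L=2 ×43, L=4 ×40, L=6 ×1
  A^-5: L=1 ×4, L=3 ×26, L=5 ×6
  A^-7: L=2 ×4, L=4 ×5
  A^-9: L=3 ×1
Each group contributes A^e * Σ count * d^(L-1):
Powers of d = -A^2 - A^-2: d^2 = A^4 + 2 + A^-4; d^3 = -A^6 - 3*A^2 - 3*A^-2 - A^-6; d^4 = A^8 + 4*A^4 + 6 + 4*A^-4 + A^-8; d^5 = -A^10 - 5*A^6 - 10*A^2 - 10*A^-2 - 5*A^-6 - A^-10.
  A^9 * (d^3) = -A^15 - 3*A^11 - 3*A^7 - A^3
  A^7 * (9*d^2) = 9*A^11 + 18*A^7 + 9*A^3
  A^5 * (28*d + 8*d^3) = -8*A^11 - 52*A^7 - 52*A^3 - 8*A^-1
  A^3 * (32 + 48*d^2 + 4*d^4) = 4*A^11 + 64*A^7 + 152*A^3 + 64*A^-1 + 4*A^-5
  A^1 * (91*d + 34*d^3 + d^5) = -A^11 - 39*A^7 - 203*A^3 - 203*A^-1 - 39*A^-5 - A^-9
  A^-1 * (23 + 92*d^2 + 11*d^4) = 11*A^7 + 136*A^3 + 273*A^-1 + 136*A^-5 + 11*A^-9
  A^-3 * (43*d + 40*d^3 + d^5) = -A^7 - 45*A^3 - 173*A^-1 - 173*A^-5 - 45*A^-9 - A^-13
  A^-5 * (4 + 26*d^2 + 6*d^4) = 6*A^3 + 50*A^-1 + 92*A^-5 + 50*A^-9 + 6*A^-13
  A^-7 * (4*d + 5*d^3) = -5*A^-1 - 19*A^-5 - 19*A^-9 - 5*A^-13
  A^-9 * (d^2) = A^-5 + 2*A^-9 + A^-13
Summing the groups: <K> = -A^15 + A^11 - 2*A^7 + 2*A^3 - 2*A^-1 + 2*A^-5 - 2*A^-9 + A^-13
Normalise by the writhe: (-A^3)^(-w) = (-A^3)^(-5) = -A^-15, so f(A) = -A^-15 * <K> = 1 - A^-4 + 2*A^-8 - 2*A^-12 + 2*A^-16 - 2*A^-20 + 2*A^-24 - A^-28.
Substitute A = t^(-1/4), i.e. A^e → t^(-e/4): V(t) = -t^7 + 2*t^6 - 2*t^5 + 2*t^4 - 2*t^3 + 2*t^2 - t + 1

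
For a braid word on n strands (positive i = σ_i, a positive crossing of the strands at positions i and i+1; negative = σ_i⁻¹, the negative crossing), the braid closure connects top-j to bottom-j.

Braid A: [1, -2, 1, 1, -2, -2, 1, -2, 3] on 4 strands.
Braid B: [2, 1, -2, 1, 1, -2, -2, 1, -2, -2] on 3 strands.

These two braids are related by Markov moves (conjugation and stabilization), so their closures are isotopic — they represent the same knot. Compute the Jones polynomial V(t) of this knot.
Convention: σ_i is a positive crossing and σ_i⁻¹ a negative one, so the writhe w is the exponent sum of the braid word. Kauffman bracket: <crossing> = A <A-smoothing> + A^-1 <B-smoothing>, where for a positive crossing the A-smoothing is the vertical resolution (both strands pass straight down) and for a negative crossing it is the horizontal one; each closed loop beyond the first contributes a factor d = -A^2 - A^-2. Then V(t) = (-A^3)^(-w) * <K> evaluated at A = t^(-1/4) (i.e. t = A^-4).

Markov-equivalent braids have isotopic closures, hence identical knot invariants. Strip the Markov moves from each word to reach a common short braid β, then compute V(t) once on β.
Braid A: s1 s2^-1 s1 s1 s2^-1 s2^-1 s1 s2^-1 s3 on 4 strands reduces by inverse Markov moves (closure unchanged at each step):
  Destabilize: the word has the form β·s3 where s3 occurs only as the final letter (β ∈ B_3); drop it and the last strand → 3 strands.
Reduced to β = s1 s2^-1 s1 s1 s2^-1 s2^-1 s1 s2^-1 on 3 strands, 8 crossings.
Braid B: s2 s1 s2^-1 s1 s1 s2^-1 s2^-1 s1 s2^-1 s2^-1 on 3 strands reduces by inverse Markov moves (closure unchanged at each step):
  Deconjugate: the word is γ·β·γ⁻¹ with γ = s2 (prefix) and γ⁻¹ = s2^-1 (suffix); strip both.
Reduced to β = s1 s2^-1 s1 s1 s2^-1 s2^-1 s1 s2^-1 on 3 strands, 8 crossings.
Both give the same β = s1 s2^-1 s1 s1 s2^-1 s2^-1 s1 s2^-1 on 3 strands, so one state sum suffices:
Braid: s1 s2^-1 s1 s1 s2^-1 s2^-1 s1 s2^-1 on 3 strands, 8 crossings.
Writhe w = (#positive) - (#negative) = 4 - 4 = 0.
Enumerate smoothing states for the bracket polynomial. There are 2^8 = 256 states.
Smooth each crossing (0=||, 1=⌣⌢); contribution A^(Σ sign_k(1-2s_k)) * d^(L-1).
Tabulate the states by total A-exponent and number of loops L (A-exp: L × count):
  A^8: L=5 ×1
  A^6: L=4 ×8
  A^4: L=3 ×27, L=5 ×1
  A^2: L=2 ×47, L=4 ×9
  A^0: L=1 ×37, L=3 ×32, L=5 ×1
  A^-2: L=2 ×47, L=4 ×9
  A^-4: L=3 ×27, L=5 ×1
  A^-6: L=4 ×8
  A^-8: L=5 ×1
Each group contributes A^e * Σ count * d^(L-1):
Powers of d = -A^2 - A^-2: d^2 = A^4 + 2 + A^-4; d^3 = -A^6 - 3*A^2 - 3*A^-2 - A^-6; d^4 = A^8 + 4*A^4 + 6 + 4*A^-4 + A^-8.
  A^8 * (d^4) = A^16 + 4*A^12 + 6*A^8 + 4*A^4 + 1
  A^6 * (8*d^3) = -8*A^12 - 24*A^8 - 24*A^4 - 8
  A^4 * (27*d^2 + d^4) = A^12 + 31*A^8 + 60*A^4 + 31 + A^-4
  A^2 * (47*d + 9*d^3) = -9*A^8 - 74*A^4 - 74 - 9*A^-4
  A^0 * (37 + 32*d^2 + d^4) = A^8 + 36*A^4 + 107 + 36*A^-4 + A^-8
  A^-2 * (47*d + 9*d^3) = -9*A^4 - 74 - 74*A^-4 - 9*A^-8
  A^-4 * (27*d^2 + d^4) = A^4 + 31 + 60*A^-4 + 31*A^-8 + A^-12
  A^-6 * (8*d^3) = -8 - 24*A^-4 - 24*A^-8 - 8*A^-12
  A^-8 * (d^4) = 1 + 4*A^-4 + 6*A^-8 + 4*A^-12 + A^-16
Summing the groups: <K> = A^16 - 3*A^12 + 5*A^8 - 6*A^4 + 7 - 6*A^-4 + 5*A^-8 - 3*A^-12 + A^-16
Normalise by the writhe: (-A^3)^(-w) = (-A^3)^(0) = 1, so f(A) = 1 * <K> = A^16 - 3*A^12 + 5*A^8 - 6*A^4 + 7 - 6*A^-4 + 5*A^-8 - 3*A^-12 + A^-16.
Substitute A = t^(-1/4), i.e. A^e → t^(-e/4): V(t) = t^4 - 3*t^3 + 5*t^2 - 6*t + 7 - 6*t^-1 + 5*t^-2 - 3*t^-3 + t^-4

Answer: t^4 - 3*t^3 + 5*t^2 - 6*t + 7 - 6*t^-1 + 5*t^-2 - 3*t^-3 + t^-4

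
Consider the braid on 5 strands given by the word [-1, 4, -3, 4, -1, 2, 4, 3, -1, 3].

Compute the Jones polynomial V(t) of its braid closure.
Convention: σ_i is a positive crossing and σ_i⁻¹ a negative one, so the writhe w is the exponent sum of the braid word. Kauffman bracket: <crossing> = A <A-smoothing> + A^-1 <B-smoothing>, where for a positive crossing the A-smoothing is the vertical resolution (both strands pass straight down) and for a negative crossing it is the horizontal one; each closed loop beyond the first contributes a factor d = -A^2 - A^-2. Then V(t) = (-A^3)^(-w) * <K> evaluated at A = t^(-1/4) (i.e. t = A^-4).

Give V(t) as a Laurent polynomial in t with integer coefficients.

Braid: s1^-1 s4 s3^-1 s4 s1^-1 s2 s4 s3 s1^-1 s3 on 5 strands, 10 crossings.
Writhe w = (#positive) - (#negative) = 6 - 4 = 2.
State-sum expansion of <K>. There are 2^10 = 1024 states.
For each crossing: s=0 is the vertical smoothing, s=1 horizontal. Crossing k contributes A^(sign_k * (1 - 2*s_k)); loop factor d = -A^2 - A^-2.
Tabulate the states by total A-exponent and number of loops L (A-exp: L × count):
  A^10: L=5 ×1
  A^8: L=4 ×7, L=6 ×3
  A^6: L=3 ×18, L=5 ×26, L=7 ×1
  A^4: L=2 ×21, L=4 ×85, L=6 ×14
  A^2: L=1 ×9, L=3 ×137, L=5 ×62, L=7 ×2
  A^0: L=2 ×105, L=4 ×132, L=6 ×15
  A^-2: L=1 ×30, L=3 ×132, L=5 ×47, L=7 ×1
  A^-4: L=2 ×49, L=4 ×65, L=6 ×6
  A^-6: L=3 ×31, L=5 ×14
  A^-8: L=4 ×9, L=6 ×1
  A^-10: L=5 ×1
Each group contributes A^e * Σ count * d^(L-1):
Powers of d = -A^2 - A^-2: d^2 = A^4 + 2 + A^-4; d^3 = -A^6 - 3*A^2 - 3*A^-2 - A^-6; d^4 = A^8 + 4*A^4 + 6 + 4*A^-4 + A^-8; d^5 = -A^10 - 5*A^6 - 10*A^2 - 10*A^-2 - 5*A^-6 - A^-10; d^6 = A^12 + 6*A^8 + 15*A^4 + 20 + 15*A^-4 + 6*A^-8 + A^-12.
  A^10 * (d^4) = A^18 + 4*A^14 + 6*A^10 + 4*A^6 + A^2
  A^8 * (7*d^3 + 3*d^5) = -3*A^18 - 22*A^14 - 51*A^10 - 51*A^6 - 22*A^2 - 3*A^-2
  A^6 * (18*d^2 + 26*d^4 + d^6) = A^18 + 32*A^14 + 137*A^10 + 212*A^6 + 137*A^2 + 32*A^-2 + A^-6
  A^4 * (21*d + 85*d^3 + 14*d^5) = -14*A^14 - 155*A^10 - 416*A^6 - 416*A^2 - 155*A^-2 - 14*A^-6
  A^2 * (9 + 137*d^2 + 62*d^4 + 2*d^6) = 2*A^14 + 74*A^10 + 415*A^6 + 695*A^2 + 415*A^-2 + 74*A^-6 + 2*A^-10
  A^0 * (105*d + 132*d^3 + 15*d^5) = -15*A^10 - 207*A^6 - 651*A^2 - 651*A^-2 - 207*A^-6 - 15*A^-10
  A^-2 * (30 + 132*d^2 + 47*d^4 + d^6) = A^10 + 53*A^6 + 335*A^2 + 596*A^-2 + 335*A^-6 + 53*A^-10 + A^-14
  A^-4 * (49*d + 65*d^3 + 6*d^5) = -6*A^6 - 95*A^2 - 304*A^-2 - 304*A^-6 - 95*A^-10 - 6*A^-14
  A^-6 * (31*d^2 + 14*d^4) = 14*A^2 + 87*A^-2 + 146*A^-6 + 87*A^-10 + 14*A^-14
  A^-8 * (9*d^3 + d^5) = -A^2 - 14*A^-2 - 37*A^-6 - 37*A^-10 - 14*A^-14 - A^-18
  A^-10 * (d^4) = A^-2 + 4*A^-6 + 6*A^-10 + 4*A^-14 + A^-18
Summing the groups: <K> = -A^18 + 2*A^14 - 3*A^10 + 4*A^6 - 3*A^2 + 4*A^-2 - 2*A^-6 + A^-10 - A^-14
Normalise by the writhe: (-A^3)^(-w) = (-A^3)^(-2) = A^-6, so f(A) = A^-6 * <K> = -A^12 + 2*A^8 - 3*A^4 + 4 - 3*A^-4 + 4*A^-8 - 2*A^-12 + A^-16 - A^-20.
Substitute A = t^(-1/4), i.e. A^e → t^(-e/4): V(t) = -t^5 + t^4 - 2*t^3 + 4*t^2 - 3*t + 4 - 3*t^-1 + 2*t^-2 - t^-3

Answer: -t^5 + t^4 - 2*t^3 + 4*t^2 - 3*t + 4 - 3*t^-1 + 2*t^-2 - t^-3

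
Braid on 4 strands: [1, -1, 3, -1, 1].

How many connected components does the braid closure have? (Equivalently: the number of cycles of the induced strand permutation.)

Track the strand permutation on 4 strands, starting from identity.
  step 1: s1 swaps positions 1,2 -> [2 1 3 4]
  step 2: s1^-1 swaps positions 1,2 -> [1 2 3 4]
  step 3: s3 swaps positions 3,4 -> [1 2 4 3]
  step 4: s1^-1 swaps positions 1,2 -> [2 1 4 3]
  step 5: s1 swaps positions 1,2 -> [1 2 4 3]
Final permutation (position -> original strand): [1 2 4 3]
Closure components = cycle count of this permutation = 3.

Answer: 3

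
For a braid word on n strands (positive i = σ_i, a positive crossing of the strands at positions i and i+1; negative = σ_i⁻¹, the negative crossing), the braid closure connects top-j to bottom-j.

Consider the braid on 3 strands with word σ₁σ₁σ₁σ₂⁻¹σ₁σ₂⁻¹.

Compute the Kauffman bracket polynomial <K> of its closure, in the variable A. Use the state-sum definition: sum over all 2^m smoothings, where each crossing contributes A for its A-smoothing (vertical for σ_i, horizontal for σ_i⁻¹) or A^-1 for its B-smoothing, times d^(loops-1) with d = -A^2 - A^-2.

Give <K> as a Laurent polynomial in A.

A^10 - A^6 + 2*A^2 - 2*A^-2 + 2*A^-6 - 2*A^-10 + A^-14

Derivation:
Braid: s1 s1 s1 s2^-1 s1 s2^-1 on 3 strands, 6 crossings.
Writhe w = (#positive) - (#negative) = 4 - 2 = 2.
Computing the Kauffman bracket via state sum. There are 2^6 = 64 states.
Each crossing splits two ways (0=vertical, 1=horizontal). The state's weight is A^(#A-smoothings - #B-smoothings) * d^(loops - 1).
Tabulate the states by total A-exponent and number of loops L (A-exp: L × count):
  A^6: L=3 ×1
  A^4: L=2 ×6
  A^2: L=1 ×11, L=3 ×4
  A^0: L=2 ×19, L=4 ×1
  A^-2: L=3 ×15
  A^-4: L=4 ×6
  A^-6: L=5 ×1
Each group contributes A^e * Σ count * d^(L-1):
Powers of d = -A^2 - A^-2: d^2 = A^4 + 2 + A^-4; d^3 = -A^6 - 3*A^2 - 3*A^-2 - A^-6; d^4 = A^8 + 4*A^4 + 6 + 4*A^-4 + A^-8.
  A^6 * (d^2) = A^10 + 2*A^6 + A^2
  A^4 * (6*d) = -6*A^6 - 6*A^2
  A^2 * (11 + 4*d^2) = 4*A^6 + 19*A^2 + 4*A^-2
  A^0 * (19*d + d^3) = -A^6 - 22*A^2 - 22*A^-2 - A^-6
  A^-2 * (15*d^2) = 15*A^2 + 30*A^-2 + 15*A^-6
  A^-4 * (6*d^3) = -6*A^2 - 18*A^-2 - 18*A^-6 - 6*A^-10
  A^-6 * (d^4) = A^2 + 4*A^-2 + 6*A^-6 + 4*A^-10 + A^-14
Summing the groups: <K> = A^10 - A^6 + 2*A^2 - 2*A^-2 + 2*A^-6 - 2*A^-10 + A^-14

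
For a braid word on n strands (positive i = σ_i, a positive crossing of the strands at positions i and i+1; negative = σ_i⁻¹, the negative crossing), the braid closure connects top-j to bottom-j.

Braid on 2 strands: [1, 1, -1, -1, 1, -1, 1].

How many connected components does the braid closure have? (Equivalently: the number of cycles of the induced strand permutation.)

1

Derivation:
Track the strand permutation on 2 strands, starting from identity.
  step 1: s1 swaps positions 1,2 -> [2 1]
  step 2: s1 swaps positions 1,2 -> [1 2]
  step 3: s1^-1 swaps positions 1,2 -> [2 1]
  step 4: s1^-1 swaps positions 1,2 -> [1 2]
  step 5: s1 swaps positions 1,2 -> [2 1]
  step 6: s1^-1 swaps positions 1,2 -> [1 2]
  step 7: s1 swaps positions 1,2 -> [2 1]
Final permutation (position -> original strand): [2 1]
Closure components = cycle count of this permutation = 1.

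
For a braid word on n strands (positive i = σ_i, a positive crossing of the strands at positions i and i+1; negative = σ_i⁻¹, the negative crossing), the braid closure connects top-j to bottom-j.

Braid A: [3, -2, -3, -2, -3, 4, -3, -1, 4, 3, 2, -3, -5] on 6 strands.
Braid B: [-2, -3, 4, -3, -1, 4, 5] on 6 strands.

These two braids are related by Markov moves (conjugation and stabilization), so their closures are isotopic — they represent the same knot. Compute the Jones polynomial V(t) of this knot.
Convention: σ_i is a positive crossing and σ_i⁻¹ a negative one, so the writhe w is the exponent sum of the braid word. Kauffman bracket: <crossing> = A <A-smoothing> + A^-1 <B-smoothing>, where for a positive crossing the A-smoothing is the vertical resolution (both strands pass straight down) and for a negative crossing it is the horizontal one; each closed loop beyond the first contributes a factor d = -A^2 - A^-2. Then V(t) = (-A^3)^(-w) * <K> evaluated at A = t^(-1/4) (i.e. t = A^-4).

Markov-equivalent braids have isotopic closures, hence identical knot invariants. Strip the Markov moves from each word to reach a common short braid β, then compute V(t) once on β.
Braid A: s3 s2^-1 s3^-1 s2^-1 s3^-1 s4 s3^-1 s1^-1 s4 s3 s2 s3^-1 s5^-1 on 6 strands reduces by inverse Markov moves (closure unchanged at each step):
  Destabilize: the word has the form β·s5^-1 where s5^-1 occurs only as the final letter (β ∈ B_5); drop it and the last strand → 5 strands.
  Deconjugate: the word is γ·β·γ⁻¹ with γ = s3 (prefix) and γ⁻¹ = s3^-1 (suffix); strip both.
  Deconjugate: the word is γ·β·γ⁻¹ with γ = s2^-1 s3^-1 (prefix) and γ⁻¹ = s3 s2 (suffix); strip both.
Reduced to β = s2^-1 s3^-1 s4 s3^-1 s1^-1 s4 on 5 strands, 6 crossings.
Braid B: s2^-1 s3^-1 s4 s3^-1 s1^-1 s4 s5 on 6 strands reduces by inverse Markov moves (closure unchanged at each step):
  Destabilize: the word has the form β·s5 where s5 occurs only as the final letter (β ∈ B_5); drop it and the last strand → 5 strands.
Reduced to β = s2^-1 s3^-1 s4 s3^-1 s1^-1 s4 on 5 strands, 6 crossings.
Both give the same β = s2^-1 s3^-1 s4 s3^-1 s1^-1 s4 on 5 strands, so one state sum suffices:
Braid: s2^-1 s3^-1 s4 s3^-1 s1^-1 s4 on 5 strands, 6 crossings.
Writhe w = (#positive) - (#negative) = 2 - 4 = -2.
Enumerate smoothing states for the bracket polynomial. There are 2^6 = 64 states.
Smooth each crossing (0=||, 1=⌣⌢); contribution A^(Σ sign_k(1-2s_k)) * d^(L-1).
Tabulate the states by total A-exponent and number of loops L (A-exp: L × count):
  A^6: L=3 ×1
  A^4: L=2 ×4, L=4 ×2
  A^2: L=1 ×5, L=3 ×9, L=5 ×1
  A^0: L=2 ×14, L=4 ×6
  A^-2: L=3 ×14, L=5 ×1
  A^-4: L=4 ×6
  A^-6: L=5 ×1
Each group contributes A^e * Σ count * d^(L-1):
Powers of d = -A^2 - A^-2: d^2 = A^4 + 2 + A^-4; d^3 = -A^6 - 3*A^2 - 3*A^-2 - A^-6; d^4 = A^8 + 4*A^4 + 6 + 4*A^-4 + A^-8.
  A^6 * (d^2) = A^10 + 2*A^6 + A^2
  A^4 * (4*d + 2*d^3) = -2*A^10 - 10*A^6 - 10*A^2 - 2*A^-2
  A^2 * (5 + 9*d^2 + d^4) = A^10 + 13*A^6 + 29*A^2 + 13*A^-2 + A^-6
  A^0 * (14*d + 6*d^3) = -6*A^6 - 32*A^2 - 32*A^-2 - 6*A^-6
  A^-2 * (14*d^2 + d^4) = A^6 + 18*A^2 + 34*A^-2 + 18*A^-6 + A^-10
  A^-4 * (6*d^3) = -6*A^2 - 18*A^-2 - 18*A^-6 - 6*A^-10
  A^-6 * (d^4) = A^2 + 4*A^-2 + 6*A^-6 + 4*A^-10 + A^-14
Summing the groups: <K> = A^2 - A^-2 + A^-6 - A^-10 + A^-14
Normalise by the writhe: (-A^3)^(-w) = (-A^3)^(2) = A^6, so f(A) = A^6 * <K> = A^8 - A^4 + 1 - A^-4 + A^-8.
Substitute A = t^(-1/4), i.e. A^e → t^(-e/4): V(t) = t^2 - t + 1 - t^-1 + t^-2

Answer: t^2 - t + 1 - t^-1 + t^-2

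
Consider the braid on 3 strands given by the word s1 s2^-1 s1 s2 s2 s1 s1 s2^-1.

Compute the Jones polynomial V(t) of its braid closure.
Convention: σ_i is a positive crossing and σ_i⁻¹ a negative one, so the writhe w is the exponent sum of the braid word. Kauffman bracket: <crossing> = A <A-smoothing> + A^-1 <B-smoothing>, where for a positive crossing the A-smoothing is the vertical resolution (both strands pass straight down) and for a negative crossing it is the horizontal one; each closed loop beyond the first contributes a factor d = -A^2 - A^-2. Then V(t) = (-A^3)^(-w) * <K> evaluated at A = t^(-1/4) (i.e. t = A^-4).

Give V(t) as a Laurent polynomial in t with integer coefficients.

t^7 - 2*t^6 + 2*t^5 - 3*t^4 + 3*t^3 - 2*t^2 + 2*t

Derivation:
Braid: s1 s2^-1 s1 s2 s2 s1 s1 s2^-1 on 3 strands, 8 crossings.
Writhe w = (#positive) - (#negative) = 6 - 2 = 4.
State-sum expansion of <K>. There are 2^8 = 256 states.
For each crossing: s=0 is the vertical smoothing, s=1 horizontal. Crossing k contributes A^(sign_k * (1 - 2*s_k)); loop factor d = -A^2 - A^-2.
Tabulate the states by total A-exponent and number of loops L (A-exp: L × count):
  A^8: L=3 ×1
  A^6: L=2 ×6, L=4 ×2
  A^4: L=1 ×11, L=3 ×16, L=5 ×1
  A^2: L=2 ×47, L=4 ×9
  A^0: L=1 ×26, L=3 ×43, L=5 ×1
  A^-2: L=2 ×41, L=4 ×15
  A^-4: L=3 ×26, L=5 ×2
  A^-6: L=4 ×8
  A^-8: L=5 ×1
Each group contributes A^e * Σ count * d^(L-1):
Powers of d = -A^2 - A^-2: d^2 = A^4 + 2 + A^-4; d^3 = -A^6 - 3*A^2 - 3*A^-2 - A^-6; d^4 = A^8 + 4*A^4 + 6 + 4*A^-4 + A^-8.
  A^8 * (d^2) = A^12 + 2*A^8 + A^4
  A^6 * (6*d + 2*d^3) = -2*A^12 - 12*A^8 - 12*A^4 - 2
  A^4 * (11 + 16*d^2 + d^4) = A^12 + 20*A^8 + 49*A^4 + 20 + A^-4
  A^2 * (47*d + 9*d^3) = -9*A^8 - 74*A^4 - 74 - 9*A^-4
  A^0 * (26 + 43*d^2 + d^4) = A^8 + 47*A^4 + 118 + 47*A^-4 + A^-8
  A^-2 * (41*d + 15*d^3) = -15*A^4 - 86 - 86*A^-4 - 15*A^-8
  A^-4 * (26*d^2 + 2*d^4) = 2*A^4 + 34 + 64*A^-4 + 34*A^-8 + 2*A^-12
  A^-6 * (8*d^3) = -8 - 24*A^-4 - 24*A^-8 - 8*A^-12
  A^-8 * (d^4) = 1 + 4*A^-4 + 6*A^-8 + 4*A^-12 + A^-16
Summing the groups: <K> = 2*A^8 - 2*A^4 + 3 - 3*A^-4 + 2*A^-8 - 2*A^-12 + A^-16
Normalise by the writhe: (-A^3)^(-w) = (-A^3)^(-4) = A^-12, so f(A) = A^-12 * <K> = 2*A^-4 - 2*A^-8 + 3*A^-12 - 3*A^-16 + 2*A^-20 - 2*A^-24 + A^-28.
Substitute A = t^(-1/4), i.e. A^e → t^(-e/4): V(t) = t^7 - 2*t^6 + 2*t^5 - 3*t^4 + 3*t^3 - 2*t^2 + 2*t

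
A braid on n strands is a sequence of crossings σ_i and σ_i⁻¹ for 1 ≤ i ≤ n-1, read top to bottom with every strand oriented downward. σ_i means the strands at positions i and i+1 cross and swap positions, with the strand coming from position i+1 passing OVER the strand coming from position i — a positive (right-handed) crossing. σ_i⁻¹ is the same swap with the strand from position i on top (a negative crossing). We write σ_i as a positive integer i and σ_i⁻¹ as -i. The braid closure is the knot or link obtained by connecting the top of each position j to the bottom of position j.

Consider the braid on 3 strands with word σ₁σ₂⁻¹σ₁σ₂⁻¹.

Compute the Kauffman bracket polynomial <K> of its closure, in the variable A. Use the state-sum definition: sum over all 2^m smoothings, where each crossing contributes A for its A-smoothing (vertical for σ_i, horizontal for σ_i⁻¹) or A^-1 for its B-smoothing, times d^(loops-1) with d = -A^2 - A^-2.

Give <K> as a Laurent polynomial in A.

A^8 - A^4 + 1 - A^-4 + A^-8

Derivation:
Braid: s1 s2^-1 s1 s2^-1 on 3 strands, 4 crossings.
Writhe w = (#positive) - (#negative) = 2 - 2 = 0.
State-sum expansion of <K>. There are 2^4 = 16 states.
Each crossing splits two ways (0=vertical, 1=horizontal). The state's weight is A^(#A-smoothings - #B-smoothings) * d^(loops - 1).
  state 0000: A-exp=+0, loops=3, term = A^0 * d^2
  state 0001: A-exp=+2, loops=2, term = A^2 * d^1
  state 0010: A-exp=-2, loops=2, term = A^-2 * d^1
  state 0011: A-exp=+0, loops=1, term = A^0 * d^0
  state 0100: A-exp=+2, loops=2, term = A^2 * d^1
  state 0101: A-exp=+4, loops=3, term = A^4 * d^2
  state 0110: A-exp=+0, loops=1, term = A^0 * d^0
  state 0111: A-exp=+2, loops=2, term = A^2 * d^1
  state 1000: A-exp=-2, loops=2, term = A^-2 * d^1
  state 1001: A-exp=+0, loops=1, term = A^0 * d^0
  state 1010: A-exp=-4, loops=3, term = A^-4 * d^2
  state 1011: A-exp=-2, loops=2, term = A^-2 * d^1
  state 1100: A-exp=+0, loops=1, term = A^0 * d^0
  state 1101: A-exp=+2, loops=2, term = A^2 * d^1
  state 1110: A-exp=-2, loops=2, term = A^-2 * d^1
  state 1111: A-exp=+0, loops=1, term = A^0 * d^0
Collect the terms by A-exponent (count of states per loop number):
Powers of d = -A^2 - A^-2: d^2 = A^4 + 2 + A^-4.
  A^4 * (d^2) = A^8 + 2*A^4 + 1
  A^2 * (4*d) = -4*A^4 - 4
  A^0 * (5 + d^2) = A^4 + 7 + A^-4
  A^-2 * (4*d) = -4 - 4*A^-4
  A^-4 * (d^2) = 1 + 2*A^-4 + A^-8
Summing the groups: <K> = A^8 - A^4 + 1 - A^-4 + A^-8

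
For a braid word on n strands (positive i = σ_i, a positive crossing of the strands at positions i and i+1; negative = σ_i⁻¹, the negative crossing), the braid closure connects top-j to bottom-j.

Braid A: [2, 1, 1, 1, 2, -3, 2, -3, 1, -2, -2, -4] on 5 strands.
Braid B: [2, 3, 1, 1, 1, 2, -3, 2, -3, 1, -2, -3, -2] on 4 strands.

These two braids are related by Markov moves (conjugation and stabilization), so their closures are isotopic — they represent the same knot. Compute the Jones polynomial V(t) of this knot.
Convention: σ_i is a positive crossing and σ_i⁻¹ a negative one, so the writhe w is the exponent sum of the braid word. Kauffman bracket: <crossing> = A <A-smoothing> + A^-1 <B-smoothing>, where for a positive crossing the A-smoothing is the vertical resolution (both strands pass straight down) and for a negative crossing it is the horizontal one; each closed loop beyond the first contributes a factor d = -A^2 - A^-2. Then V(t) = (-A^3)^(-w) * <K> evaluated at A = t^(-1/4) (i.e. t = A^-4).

Markov-equivalent braids have isotopic closures, hence identical knot invariants. Strip the Markov moves from each word to reach a common short braid β, then compute V(t) once on β.
Braid A: s2 s1 s1 s1 s2 s3^-1 s2 s3^-1 s1 s2^-1 s2^-1 s4^-1 on 5 strands reduces by inverse Markov moves (closure unchanged at each step):
  Destabilize: the word has the form β·s4^-1 where s4^-1 occurs only as the final letter (β ∈ B_4); drop it and the last strand → 4 strands.
  Deconjugate: the word is γ·β·γ⁻¹ with γ = s2 (prefix) and γ⁻¹ = s2^-1 (suffix); strip both.
Reduced to β = s1 s1 s1 s2 s3^-1 s2 s3^-1 s1 s2^-1 on 4 strands, 9 crossings.
Braid B: s2 s3 s1 s1 s1 s2 s3^-1 s2 s3^-1 s1 s2^-1 s3^-1 s2^-1 on 4 strands reduces by inverse Markov moves (closure unchanged at each step):
  Deconjugate: the word is γ·β·γ⁻¹ with γ = s2 s3 (prefix) and γ⁻¹ = s3^-1 s2^-1 (suffix); strip both.
Reduced to β = s1 s1 s1 s2 s3^-1 s2 s3^-1 s1 s2^-1 on 4 strands, 9 crossings.
Both give the same β = s1 s1 s1 s2 s3^-1 s2 s3^-1 s1 s2^-1 on 4 strands, so one state sum suffices:
Braid: s1 s1 s1 s2 s3^-1 s2 s3^-1 s1 s2^-1 on 4 strands, 9 crossings.
Writhe w = (#positive) - (#negative) = 6 - 3 = 3.
State-sum expansion of <K>. There are 2^9 = 512 states.
Each crossing splits two ways (0=vertical, 1=horizontal). The state's weight is A^(#A-smoothings - #B-smoothings) * d^(loops - 1).
Tabulate the states by total A-exponent and number of loops L (A-exp: L × count):
  A^9: L=3 ×1
  A^7: L=2 ×7, L=4 ×2
  A^5: L=1 ×12, L=3 ×24
  A^3: L=2 ×66, L=4 ×18
  A^1: L=1 ×35, L=3 ×84, L=5 ×7
  A^-1: L=2 ×73, L=4 ×52, L=6 ×1
  A^-3: L=3 ×68, L=5 ×16
  A^-5: L=4 ×34, L=6 ×2
  A^-7: L=5 ×9
  A^-9: L=6 ×1
Each group contributes A^e * Σ count * d^(L-1):
Powers of d = -A^2 - A^-2: d^2 = A^4 + 2 + A^-4; d^3 = -A^6 - 3*A^2 - 3*A^-2 - A^-6; d^4 = A^8 + 4*A^4 + 6 + 4*A^-4 + A^-8; d^5 = -A^10 - 5*A^6 - 10*A^2 - 10*A^-2 - 5*A^-6 - A^-10.
  A^9 * (d^2) = A^13 + 2*A^9 + A^5
  A^7 * (7*d + 2*d^3) = -2*A^13 - 13*A^9 - 13*A^5 - 2*A
  A^5 * (12 + 24*d^2) = 24*A^9 + 60*A^5 + 24*A
  A^3 * (66*d + 18*d^3) = -18*A^9 - 120*A^5 - 120*A - 18*A^-3
  A^1 * (35 + 84*d^2 + 7*d^4) = 7*A^9 + 112*A^5 + 245*A + 112*A^-3 + 7*A^-7
  A^-1 * (73*d + 52*d^3 + d^5) = -A^9 - 57*A^5 - 239*A - 239*A^-3 - 57*A^-7 - A^-11
  A^-3 * (68*d^2 + 16*d^4) = 16*A^5 + 132*A + 232*A^-3 + 132*A^-7 + 16*A^-11
  A^-5 * (34*d^3 + 2*d^5) = -2*A^5 - 44*A - 122*A^-3 - 122*A^-7 - 44*A^-11 - 2*A^-15
  A^-7 * (9*d^4) = 9*A + 36*A^-3 + 54*A^-7 + 36*A^-11 + 9*A^-15
  A^-9 * (d^5) = -A - 5*A^-3 - 10*A^-7 - 10*A^-11 - 5*A^-15 - A^-19
Summing the groups: <K> = -A^13 + A^9 - 3*A^5 + 4*A - 4*A^-3 + 4*A^-7 - 3*A^-11 + 2*A^-15 - A^-19
Normalise by the writhe: (-A^3)^(-w) = (-A^3)^(-3) = -A^-9, so f(A) = -A^-9 * <K> = A^4 - 1 + 3*A^-4 - 4*A^-8 + 4*A^-12 - 4*A^-16 + 3*A^-20 - 2*A^-24 + A^-28.
Substitute A = t^(-1/4), i.e. A^e → t^(-e/4): V(t) = t^7 - 2*t^6 + 3*t^5 - 4*t^4 + 4*t^3 - 4*t^2 + 3*t - 1 + t^-1

Answer: t^7 - 2*t^6 + 3*t^5 - 4*t^4 + 4*t^3 - 4*t^2 + 3*t - 1 + t^-1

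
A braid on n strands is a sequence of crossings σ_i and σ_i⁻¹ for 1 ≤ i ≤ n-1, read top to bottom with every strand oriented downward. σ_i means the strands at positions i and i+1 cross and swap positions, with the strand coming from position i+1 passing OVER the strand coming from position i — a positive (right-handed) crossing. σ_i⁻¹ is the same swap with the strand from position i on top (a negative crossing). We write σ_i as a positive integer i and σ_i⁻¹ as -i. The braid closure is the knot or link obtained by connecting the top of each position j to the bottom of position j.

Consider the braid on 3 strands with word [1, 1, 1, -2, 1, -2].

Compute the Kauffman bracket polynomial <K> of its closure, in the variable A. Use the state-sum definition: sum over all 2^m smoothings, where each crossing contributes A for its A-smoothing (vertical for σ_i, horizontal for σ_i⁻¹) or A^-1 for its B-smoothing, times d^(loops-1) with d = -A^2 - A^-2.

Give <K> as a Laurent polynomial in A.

A^10 - A^6 + 2*A^2 - 2*A^-2 + 2*A^-6 - 2*A^-10 + A^-14

Derivation:
Braid: s1 s1 s1 s2^-1 s1 s2^-1 on 3 strands, 6 crossings.
Writhe w = (#positive) - (#negative) = 4 - 2 = 2.
State-sum expansion of <K>. There are 2^6 = 64 states.
For each crossing: s=0 is the vertical smoothing, s=1 horizontal. Crossing k contributes A^(sign_k * (1 - 2*s_k)); loop factor d = -A^2 - A^-2.
Tabulate the states by total A-exponent and number of loops L (A-exp: L × count):
  A^6: L=3 ×1
  A^4: L=2 ×6
  A^2: L=1 ×11, L=3 ×4
  A^0: L=2 ×19, L=4 ×1
  A^-2: L=3 ×15
  A^-4: L=4 ×6
  A^-6: L=5 ×1
Each group contributes A^e * Σ count * d^(L-1):
Powers of d = -A^2 - A^-2: d^2 = A^4 + 2 + A^-4; d^3 = -A^6 - 3*A^2 - 3*A^-2 - A^-6; d^4 = A^8 + 4*A^4 + 6 + 4*A^-4 + A^-8.
  A^6 * (d^2) = A^10 + 2*A^6 + A^2
  A^4 * (6*d) = -6*A^6 - 6*A^2
  A^2 * (11 + 4*d^2) = 4*A^6 + 19*A^2 + 4*A^-2
  A^0 * (19*d + d^3) = -A^6 - 22*A^2 - 22*A^-2 - A^-6
  A^-2 * (15*d^2) = 15*A^2 + 30*A^-2 + 15*A^-6
  A^-4 * (6*d^3) = -6*A^2 - 18*A^-2 - 18*A^-6 - 6*A^-10
  A^-6 * (d^4) = A^2 + 4*A^-2 + 6*A^-6 + 4*A^-10 + A^-14
Summing the groups: <K> = A^10 - A^6 + 2*A^2 - 2*A^-2 + 2*A^-6 - 2*A^-10 + A^-14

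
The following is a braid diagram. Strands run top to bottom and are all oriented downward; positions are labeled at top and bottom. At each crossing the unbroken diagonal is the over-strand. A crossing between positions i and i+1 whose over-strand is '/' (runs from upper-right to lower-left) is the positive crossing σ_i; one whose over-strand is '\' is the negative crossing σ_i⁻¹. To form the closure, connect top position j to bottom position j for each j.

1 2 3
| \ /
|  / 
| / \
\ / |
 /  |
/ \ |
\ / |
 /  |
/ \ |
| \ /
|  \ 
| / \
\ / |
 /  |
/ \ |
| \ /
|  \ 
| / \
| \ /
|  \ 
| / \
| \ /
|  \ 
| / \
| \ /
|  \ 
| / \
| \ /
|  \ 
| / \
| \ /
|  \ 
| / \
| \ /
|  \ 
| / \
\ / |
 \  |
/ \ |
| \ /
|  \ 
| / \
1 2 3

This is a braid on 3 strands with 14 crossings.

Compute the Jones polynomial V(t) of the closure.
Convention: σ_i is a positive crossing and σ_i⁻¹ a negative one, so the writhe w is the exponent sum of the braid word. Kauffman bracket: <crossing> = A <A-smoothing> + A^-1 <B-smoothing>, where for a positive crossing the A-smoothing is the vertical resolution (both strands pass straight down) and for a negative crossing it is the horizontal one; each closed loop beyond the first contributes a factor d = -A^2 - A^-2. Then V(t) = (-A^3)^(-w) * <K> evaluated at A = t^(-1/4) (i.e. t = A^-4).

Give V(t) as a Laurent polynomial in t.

Reading the diagram top to bottom ('/'-over between positions i,i+1 = s_i, '\'-over = s_i^-1): braid word = s2 s1 s1 s2^-1 s1 s2^-1 s2^-1 s2^-1 s2^-1 s2^-1 s2^-1 s2^-1 s1^-1 s2^-1.
The presented braid s2 s1 s1 s2^-1 s1 s2^-1 s2^-1 s2^-1 s2^-1 s2^-1 s2^-1 s2^-1 s1^-1 s2^-1 on 3 strands reduces by inverse Markov moves (closure unchanged at each step):
  Deconjugate: the word is γ·β·γ⁻¹ with γ = s2 s1 (prefix) and γ⁻¹ = s1^-1 s2^-1 (suffix); strip both.
Reduced to β = s1 s2^-1 s1 s2^-1 s2^-1 s2^-1 s2^-1 s2^-1 s2^-1 s2^-1 on 3 strands, 10 crossings.
Compute on β:
Braid: s1 s2^-1 s1 s2^-1 s2^-1 s2^-1 s2^-1 s2^-1 s2^-1 s2^-1 on 3 strands, 10 crossings.
Writhe w = (#positive) - (#negative) = 2 - 8 = -6.
Computing the Kauffman bracket via state sum. There are 2^10 = 1024 states.
For each crossing: s=0 is the vertical smoothing, s=1 horizontal. Crossing k contributes A^(sign_k * (1 - 2*s_k)); loop factor d = -A^2 - A^-2.
Tabulate the states by total A-exponent and number of loops L (A-exp: L × count):
  A^10: L=9 ×1
  A^8: L=8 ×10
  A^6: L=7 ×45
  A^4: L=6 ×119, L=8 ×1
  A^2: L=5 ×203, L=7 ×7
  A^0: L=4 ×231, L=6 ×21
  A^-2: L=3 ×175, L=5 ×35
  A^-4: L=2 ×85, L=4 ×35
  A^-6: L=1 ×23, L=3 ×22
  A^-8: L=2 ×10
  A^-10: L=3 ×1
Each group contributes A^e * Σ count * d^(L-1):
Powers of d = -A^2 - A^-2: d^2 = A^4 + 2 + A^-4; d^3 = -A^6 - 3*A^2 - 3*A^-2 - A^-6; d^4 = A^8 + 4*A^4 + 6 + 4*A^-4 + A^-8; d^5 = -A^10 - 5*A^6 - 10*A^2 - 10*A^-2 - 5*A^-6 - A^-10; d^6 = A^12 + 6*A^8 + 15*A^4 + 20 + 15*A^-4 + 6*A^-8 + A^-12; d^7 = -A^14 - 7*A^10 - 21*A^6 - 35*A^2 - 35*A^-2 - 21*A^-6 - 7*A^-10 - A^-14; d^8 = A^16 + 8*A^12 + 28*A^8 + 56*A^4 + 70 + 56*A^-4 + 28*A^-8 + 8*A^-12 + A^-16.
  A^10 * (d^8) = A^26 + 8*A^22 + 28*A^18 + 56*A^14 + 70*A^10 + 56*A^6 + 28*A^2 + 8*A^-2 + A^-6
  A^8 * (10*d^7) = -10*A^22 - 70*A^18 - 210*A^14 - 350*A^10 - 350*A^6 - 210*A^2 - 70*A^-2 - 10*A^-6
  A^6 * (45*d^6) = 45*A^18 + 270*A^14 + 675*A^10 + 900*A^6 + 675*A^2 + 270*A^-2 + 45*A^-6
  A^4 * (119*d^5 + d^7) = -A^18 - 126*A^14 - 616*A^10 - 1225*A^6 - 1225*A^2 - 616*A^-2 - 126*A^-6 - A^-10
  A^2 * (203*d^4 + 7*d^6) = 7*A^14 + 245*A^10 + 917*A^6 + 1358*A^2 + 917*A^-2 + 245*A^-6 + 7*A^-10
  A^0 * (231*d^3 + 21*d^5) = -21*A^10 - 336*A^6 - 903*A^2 - 903*A^-2 - 336*A^-6 - 21*A^-10
  A^-2 * (175*d^2 + 35*d^4) = 35*A^6 + 315*A^2 + 560*A^-2 + 315*A^-6 + 35*A^-10
  A^-4 * (85*d + 35*d^3) = -35*A^2 - 190*A^-2 - 190*A^-6 - 35*A^-10
  A^-6 * (23 + 22*d^2) = 22*A^-2 + 67*A^-6 + 22*A^-10
  A^-8 * (10*d) = -10*A^-6 - 10*A^-10
  A^-10 * (d^2) = A^-6 + 2*A^-10 + A^-14
Summing the groups: <K> = A^26 - 2*A^22 + 2*A^18 - 3*A^14 + 3*A^10 - 3*A^6 + 3*A^2 - 2*A^-2 + 2*A^-6 - A^-10 + A^-14
Normalise by the writhe: (-A^3)^(-w) = (-A^3)^(6) = A^18, so f(A) = A^18 * <K> = A^44 - 2*A^40 + 2*A^36 - 3*A^32 + 3*A^28 - 3*A^24 + 3*A^20 - 2*A^16 + 2*A^12 - A^8 + A^4.
Substitute A = t^(-1/4), i.e. A^e → t^(-e/4): V(t) = t^-1 - t^-2 + 2*t^-3 - 2*t^-4 + 3*t^-5 - 3*t^-6 + 3*t^-7 - 3*t^-8 + 2*t^-9 - 2*t^-10 + t^-11

Answer: t^-1 - t^-2 + 2*t^-3 - 2*t^-4 + 3*t^-5 - 3*t^-6 + 3*t^-7 - 3*t^-8 + 2*t^-9 - 2*t^-10 + t^-11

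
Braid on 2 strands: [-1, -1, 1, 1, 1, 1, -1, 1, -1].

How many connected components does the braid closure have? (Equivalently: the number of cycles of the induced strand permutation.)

1

Derivation:
Track the strand permutation on 2 strands, starting from identity.
  step 1: s1^-1 swaps positions 1,2 -> [2 1]
  step 2: s1^-1 swaps positions 1,2 -> [1 2]
  step 3: s1 swaps positions 1,2 -> [2 1]
  step 4: s1 swaps positions 1,2 -> [1 2]
  step 5: s1 swaps positions 1,2 -> [2 1]
  step 6: s1 swaps positions 1,2 -> [1 2]
  step 7: s1^-1 swaps positions 1,2 -> [2 1]
  step 8: s1 swaps positions 1,2 -> [1 2]
  step 9: s1^-1 swaps positions 1,2 -> [2 1]
Final permutation (position -> original strand): [2 1]
Closure components = cycle count of this permutation = 1.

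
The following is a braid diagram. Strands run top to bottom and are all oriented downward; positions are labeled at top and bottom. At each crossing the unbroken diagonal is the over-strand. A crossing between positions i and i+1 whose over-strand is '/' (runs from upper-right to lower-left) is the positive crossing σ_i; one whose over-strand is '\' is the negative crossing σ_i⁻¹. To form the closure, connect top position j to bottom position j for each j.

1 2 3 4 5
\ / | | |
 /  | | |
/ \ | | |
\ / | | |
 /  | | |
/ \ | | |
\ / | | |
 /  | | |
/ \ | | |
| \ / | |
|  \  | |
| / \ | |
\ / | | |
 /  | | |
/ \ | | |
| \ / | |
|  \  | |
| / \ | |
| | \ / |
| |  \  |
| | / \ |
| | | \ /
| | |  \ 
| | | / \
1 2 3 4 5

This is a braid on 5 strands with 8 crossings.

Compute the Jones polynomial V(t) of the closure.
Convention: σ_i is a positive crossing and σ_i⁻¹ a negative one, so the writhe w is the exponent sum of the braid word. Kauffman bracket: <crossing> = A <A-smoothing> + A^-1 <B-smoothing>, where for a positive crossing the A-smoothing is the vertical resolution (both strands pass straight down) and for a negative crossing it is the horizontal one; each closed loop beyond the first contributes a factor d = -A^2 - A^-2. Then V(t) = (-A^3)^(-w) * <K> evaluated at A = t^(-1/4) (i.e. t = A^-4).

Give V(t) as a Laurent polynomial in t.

Reading the diagram top to bottom ('/'-over between positions i,i+1 = s_i, '\'-over = s_i^-1): braid word = s1 s1 s1 s2^-1 s1 s2^-1 s3^-1 s4^-1.
The presented braid s1 s1 s1 s2^-1 s1 s2^-1 s3^-1 s4^-1 on 5 strands reduces by inverse Markov moves (closure unchanged at each step):
  Destabilize: the word has the form β·s4^-1 where s4^-1 occurs only as the final letter (β ∈ B_4); drop it and the last strand → 4 strands.
  Destabilize: the word has the form β·s3^-1 where s3^-1 occurs only as the final letter (β ∈ B_3); drop it and the last strand → 3 strands.
Reduced to β = s1 s1 s1 s2^-1 s1 s2^-1 on 3 strands, 6 crossings.
Compute on β:
Braid: s1 s1 s1 s2^-1 s1 s2^-1 on 3 strands, 6 crossings.
Writhe w = (#positive) - (#negative) = 4 - 2 = 2.
Computing the Kauffman bracket via state sum. There are 2^6 = 64 states.
Each crossing splits two ways (0=vertical, 1=horizontal). The state's weight is A^(#A-smoothings - #B-smoothings) * d^(loops - 1).
Tabulate the states by total A-exponent and number of loops L (A-exp: L × count):
  A^6: L=3 ×1
  A^4: L=2 ×6
  A^2: L=1 ×11, L=3 ×4
  A^0: L=2 ×19, L=4 ×1
  A^-2: L=3 ×15
  A^-4: L=4 ×6
  A^-6: L=5 ×1
Each group contributes A^e * Σ count * d^(L-1):
Powers of d = -A^2 - A^-2: d^2 = A^4 + 2 + A^-4; d^3 = -A^6 - 3*A^2 - 3*A^-2 - A^-6; d^4 = A^8 + 4*A^4 + 6 + 4*A^-4 + A^-8.
  A^6 * (d^2) = A^10 + 2*A^6 + A^2
  A^4 * (6*d) = -6*A^6 - 6*A^2
  A^2 * (11 + 4*d^2) = 4*A^6 + 19*A^2 + 4*A^-2
  A^0 * (19*d + d^3) = -A^6 - 22*A^2 - 22*A^-2 - A^-6
  A^-2 * (15*d^2) = 15*A^2 + 30*A^-2 + 15*A^-6
  A^-4 * (6*d^3) = -6*A^2 - 18*A^-2 - 18*A^-6 - 6*A^-10
  A^-6 * (d^4) = A^2 + 4*A^-2 + 6*A^-6 + 4*A^-10 + A^-14
Summing the groups: <K> = A^10 - A^6 + 2*A^2 - 2*A^-2 + 2*A^-6 - 2*A^-10 + A^-14
Normalise by the writhe: (-A^3)^(-w) = (-A^3)^(-2) = A^-6, so f(A) = A^-6 * <K> = A^4 - 1 + 2*A^-4 - 2*A^-8 + 2*A^-12 - 2*A^-16 + A^-20.
Substitute A = t^(-1/4), i.e. A^e → t^(-e/4): V(t) = t^5 - 2*t^4 + 2*t^3 - 2*t^2 + 2*t - 1 + t^-1

Answer: t^5 - 2*t^4 + 2*t^3 - 2*t^2 + 2*t - 1 + t^-1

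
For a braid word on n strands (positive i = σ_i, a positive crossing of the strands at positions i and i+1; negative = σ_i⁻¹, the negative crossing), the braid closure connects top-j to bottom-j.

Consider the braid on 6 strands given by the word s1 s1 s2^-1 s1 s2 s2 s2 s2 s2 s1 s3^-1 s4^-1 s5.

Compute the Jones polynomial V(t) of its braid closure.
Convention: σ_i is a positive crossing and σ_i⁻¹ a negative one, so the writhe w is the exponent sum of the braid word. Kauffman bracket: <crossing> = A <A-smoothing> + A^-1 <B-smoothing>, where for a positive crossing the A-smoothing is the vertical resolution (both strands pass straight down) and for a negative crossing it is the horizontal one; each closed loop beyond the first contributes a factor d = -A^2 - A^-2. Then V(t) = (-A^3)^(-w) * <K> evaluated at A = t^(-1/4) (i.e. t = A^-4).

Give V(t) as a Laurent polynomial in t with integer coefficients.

The presented braid s1 s1 s2^-1 s1 s2 s2 s2 s2 s2 s1 s3^-1 s4^-1 s5 on 6 strands reduces by inverse Markov moves (closure unchanged at each step):
  Destabilize: the word has the form β·s5 where s5 occurs only as the final letter (β ∈ B_5); drop it and the last strand → 5 strands.
  Destabilize: the word has the form β·s4^-1 where s4^-1 occurs only as the final letter (β ∈ B_4); drop it and the last strand → 4 strands.
  Destabilize: the word has the form β·s3^-1 where s3^-1 occurs only as the final letter (β ∈ B_3); drop it and the last strand → 3 strands.
Reduced to β = s1 s1 s2^-1 s1 s2 s2 s2 s2 s2 s1 on 3 strands, 10 crossings.
Compute on β:
Braid: s1 s1 s2^-1 s1 s2 s2 s2 s2 s2 s1 on 3 strands, 10 crossings.
Writhe w = (#positive) - (#negative) = 9 - 1 = 8.
Enumerate smoothing states for the bracket polynomial. There are 2^10 = 1024 states.
Smooth each crossing (0=||, 1=⌣⌢); contribution A^(Σ sign_k(1-2s_k)) * d^(L-1).
Tabulate the states by total A-exponent and number of loops L (A-exp: L × count):
  A^10: L=2 ×1
  A^8: L=1 ×4, L=3 ×6
  A^6: L=2 ×35, L=4 ×10
  A^4: L=1 ×35, L=3 ×75, L=5 ×10
  A^2: L=2 ×115, L=4 ×90, L=6 ×5
  A^0: L=3 ×185, L=5 ×66, L=7 ×1
  A^-2: L=4 ×180, L=6 ×30
  A^-4: L=5 ×112, L=7 ×8
  A^-6: L=6 ×44, L=8 ×1
  A^-8: L=7 ×10
  A^-10: L=8 ×1
Each group contributes A^e * Σ count * d^(L-1):
Powers of d = -A^2 - A^-2: d^2 = A^4 + 2 + A^-4; d^3 = -A^6 - 3*A^2 - 3*A^-2 - A^-6; d^4 = A^8 + 4*A^4 + 6 + 4*A^-4 + A^-8; d^5 = -A^10 - 5*A^6 - 10*A^2 - 10*A^-2 - 5*A^-6 - A^-10; d^6 = A^12 + 6*A^8 + 15*A^4 + 20 + 15*A^-4 + 6*A^-8 + A^-12; d^7 = -A^14 - 7*A^10 - 21*A^6 - 35*A^2 - 35*A^-2 - 21*A^-6 - 7*A^-10 - A^-14.
  A^10 * (d) = -A^12 - A^8
  A^8 * (4 + 6*d^2) = 6*A^12 + 16*A^8 + 6*A^4
  A^6 * (35*d + 10*d^3) = -10*A^12 - 65*A^8 - 65*A^4 - 10
  A^4 * (35 + 75*d^2 + 10*d^4) = 10*A^12 + 115*A^8 + 245*A^4 + 115 + 10*A^-4
  A^2 * (115*d + 90*d^3 + 5*d^5) = -5*A^12 - 115*A^8 - 435*A^4 - 435 - 115*A^-4 - 5*A^-8
  A^0 * (185*d^2 + 66*d^4 + d^6) = A^12 + 72*A^8 + 464*A^4 + 786 + 464*A^-4 + 72*A^-8 + A^-12
  A^-2 * (180*d^3 + 30*d^5) = -30*A^8 - 330*A^4 - 840 - 840*A^-4 - 330*A^-8 - 30*A^-12
  A^-4 * (112*d^4 + 8*d^6) = 8*A^8 + 160*A^4 + 568 + 832*A^-4 + 568*A^-8 + 160*A^-12 + 8*A^-16
  A^-6 * (44*d^5 + d^7) = -A^8 - 51*A^4 - 241 - 475*A^-4 - 475*A^-8 - 241*A^-12 - 51*A^-16 - A^-20
  A^-8 * (10*d^6) = 10*A^4 + 60 + 150*A^-4 + 200*A^-8 + 150*A^-12 + 60*A^-16 + 10*A^-20
  A^-10 * (d^7) = -A^4 - 7 - 21*A^-4 - 35*A^-8 - 35*A^-12 - 21*A^-16 - 7*A^-20 - A^-24
Summing the groups: <K> = A^12 - A^8 + 3*A^4 - 4 + 5*A^-4 - 5*A^-8 + 5*A^-12 - 4*A^-16 + 2*A^-20 - A^-24
Normalise by the writhe: (-A^3)^(-w) = (-A^3)^(-8) = A^-24, so f(A) = A^-24 * <K> = A^-12 - A^-16 + 3*A^-20 - 4*A^-24 + 5*A^-28 - 5*A^-32 + 5*A^-36 - 4*A^-40 + 2*A^-44 - A^-48.
Substitute A = t^(-1/4), i.e. A^e → t^(-e/4): V(t) = -t^12 + 2*t^11 - 4*t^10 + 5*t^9 - 5*t^8 + 5*t^7 - 4*t^6 + 3*t^5 - t^4 + t^3

Answer: -t^12 + 2*t^11 - 4*t^10 + 5*t^9 - 5*t^8 + 5*t^7 - 4*t^6 + 3*t^5 - t^4 + t^3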